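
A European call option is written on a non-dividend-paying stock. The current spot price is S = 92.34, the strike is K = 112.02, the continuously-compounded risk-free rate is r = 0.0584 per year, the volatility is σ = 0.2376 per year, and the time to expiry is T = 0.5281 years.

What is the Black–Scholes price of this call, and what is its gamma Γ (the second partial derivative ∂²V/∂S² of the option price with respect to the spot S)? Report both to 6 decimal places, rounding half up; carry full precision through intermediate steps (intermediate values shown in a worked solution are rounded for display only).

price = 1.608333
Γ = 0.017376

σ√T = 0.2376·√0.5281 = 0.172665
d₁ = (ln(S/K) + (r+σ²/2)T) / (σ√T) = (ln(92.34/112.02) + (0.0584+0.2376²/2)·0.5281) / 0.172665 = (-0.193200 + 0.045748) / 0.172665 = -0.853979
d₂ = d₁ − σ√T = -0.853979 − 0.172665 = -1.026644
e^{−rT} = e^{−0.0584·0.5281} = 0.969630
N(d₁) = 0.196558,  N(d₂) = 0.152294
Call price V = S·N(d₁) − K·e^{−rT}·N(d₂) = 18.150195 − 16.541862 = 1.608333
φ(d₁) = (1/√(2π))·e^{−d₁²/2} = 0.277044
Γ = φ(d₁) / (S·σ·√T) = 0.017376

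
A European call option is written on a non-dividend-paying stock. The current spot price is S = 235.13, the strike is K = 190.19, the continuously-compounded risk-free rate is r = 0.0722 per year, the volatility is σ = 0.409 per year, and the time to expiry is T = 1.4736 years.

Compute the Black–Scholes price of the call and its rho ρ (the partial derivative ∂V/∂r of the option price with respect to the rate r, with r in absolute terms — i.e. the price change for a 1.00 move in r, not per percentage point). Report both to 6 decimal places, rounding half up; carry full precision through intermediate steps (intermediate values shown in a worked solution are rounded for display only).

σ√T = 0.409·√1.4736 = 0.496493
d₁ = (ln(S/K) + (r+σ²/2)T) / (σ√T) = (ln(235.13/190.19) + (0.0722+0.409²/2)·1.4736) / 0.496493 = (0.212115 + 0.229647) / 0.496493 = 0.889764
d₂ = d₁ − σ√T = 0.889764 − 0.496493 = 0.393271
e^{−rT} = e^{−0.0722·1.4736} = 0.899070
N(d₁) = 0.813204,  N(d₂) = 0.652940
Call price V = S·N(d₁) − K·e^{−rT}·N(d₂) = 191.208578 − 111.649007 = 79.559571
ρ = K·T·e^{−rT}·N(d₂) = 164.525977

price = 79.559571
ρ = 164.525977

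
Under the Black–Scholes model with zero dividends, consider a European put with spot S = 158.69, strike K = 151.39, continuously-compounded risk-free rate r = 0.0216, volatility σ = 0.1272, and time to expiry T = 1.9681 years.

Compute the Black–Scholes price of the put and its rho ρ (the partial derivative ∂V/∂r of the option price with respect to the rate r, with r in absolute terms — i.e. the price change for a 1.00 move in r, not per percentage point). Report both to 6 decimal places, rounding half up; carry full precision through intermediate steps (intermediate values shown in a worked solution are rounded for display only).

price = 5.327140
ρ = -97.040394

σ√T = 0.1272·√1.9681 = 0.178448
d₁ = (ln(S/K) + (r+σ²/2)T) / (σ√T) = (ln(158.69/151.39) + (0.0216+0.1272²/2)·1.9681) / 0.178448 = (0.047093 + 0.058433) / 0.178448 = 0.591356
d₂ = d₁ − σ√T = 0.591356 − 0.178448 = 0.412908
e^{−rT} = e^{−0.0216·1.9681} = 0.958380
N(−d₁) = 0.277141,  N(−d₂) = 0.339837
Put price V = K·e^{−rT}·N(−d₂) − S·N(−d₁) = 49.306638 − 43.979498 = 5.327140
ρ = −K·T·e^{−rT}·N(−d₂) = -97.040394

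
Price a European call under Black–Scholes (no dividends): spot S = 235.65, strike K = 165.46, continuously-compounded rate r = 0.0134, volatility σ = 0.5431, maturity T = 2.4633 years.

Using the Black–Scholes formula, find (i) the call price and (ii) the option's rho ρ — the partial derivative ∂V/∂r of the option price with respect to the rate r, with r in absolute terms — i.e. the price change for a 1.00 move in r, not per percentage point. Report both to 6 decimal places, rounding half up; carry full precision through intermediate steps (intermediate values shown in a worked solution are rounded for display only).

price = 109.204002
ρ = 201.479435

σ√T = 0.5431·√2.4633 = 0.852390
d₁ = (ln(S/K) + (r+σ²/2)T) / (σ√T) = (ln(235.65/165.46) + (0.0134+0.5431²/2)·2.4633) / 0.852390 = (0.353618 + 0.396293) / 0.852390 = 0.879774
d₂ = d₁ − σ√T = 0.879774 − 0.852390 = 0.027384
e^{−rT} = e^{−0.0134·2.4633} = 0.967531
N(d₁) = 0.810509,  N(d₂) = 0.510923
Call price V = S·N(d₁) − K·e^{−rT}·N(d₂) = 190.996489 − 81.792488 = 109.204002
ρ = K·T·e^{−rT}·N(d₂) = 201.479435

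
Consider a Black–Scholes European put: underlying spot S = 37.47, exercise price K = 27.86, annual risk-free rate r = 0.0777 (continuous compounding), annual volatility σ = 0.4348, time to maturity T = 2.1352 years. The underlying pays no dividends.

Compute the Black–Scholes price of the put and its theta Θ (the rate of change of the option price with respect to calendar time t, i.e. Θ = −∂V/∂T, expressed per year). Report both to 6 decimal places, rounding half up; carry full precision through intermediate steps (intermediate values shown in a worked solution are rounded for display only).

σ√T = 0.4348·√2.1352 = 0.635344
d₁ = (ln(S/K) + (r+σ²/2)T) / (σ√T) = (ln(37.47/27.86) + (0.0777+0.4348²/2)·2.1352) / 0.635344 = (0.296349 + 0.367736) / 0.635344 = 1.045237
d₂ = d₁ − σ√T = 1.045237 − 0.635344 = 0.409893
e^{−rT} = e^{−0.0777·2.1352} = 0.847127
N(−d₁) = 0.147957,  N(−d₂) = 0.340942
Put price V = K·e^{−rT}·N(−d₂) − S·N(−d₁) = 8.046563 − 5.543943 = 2.502620
φ(d₁) = (1/√(2π))·e^{−d₁²/2} = 0.231032
Θ = −S·φ(d₁)·σ/(2√T) + r·K·e^{−rT}·N(−d₂) = −1.287942 + 0.625218 = -0.662725

price = 2.502620
Θ = -0.662725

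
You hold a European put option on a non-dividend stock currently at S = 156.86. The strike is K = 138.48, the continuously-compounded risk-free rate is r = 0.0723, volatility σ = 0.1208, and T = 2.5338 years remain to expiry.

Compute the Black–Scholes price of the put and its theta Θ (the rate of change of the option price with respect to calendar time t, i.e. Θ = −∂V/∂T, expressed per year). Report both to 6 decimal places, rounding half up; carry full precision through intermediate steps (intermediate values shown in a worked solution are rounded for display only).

σ√T = 0.1208·√2.5338 = 0.192288
d₁ = (ln(S/K) + (r+σ²/2)T) / (σ√T) = (ln(156.86/138.48) + (0.0723+0.1208²/2)·2.5338) / 0.192288 = (0.124628 + 0.201681) / 0.192288 = 1.696977
d₂ = d₁ − σ√T = 1.696977 − 0.192288 = 1.504688
e^{−rT} = e^{−0.0723·2.5338} = 0.832607
N(−d₁) = 0.044851,  N(−d₂) = 0.066202
Put price V = K·e^{−rT}·N(−d₂) − S·N(−d₁) = 7.633065 − 7.035256 = 0.597809
φ(d₁) = (1/√(2π))·e^{−d₁²/2} = 0.094533
Θ = −S·φ(d₁)·σ/(2√T) + r·K·e^{−rT}·N(−d₂) = −0.562662 + 0.551871 = -0.010792

price = 0.597809
Θ = -0.010792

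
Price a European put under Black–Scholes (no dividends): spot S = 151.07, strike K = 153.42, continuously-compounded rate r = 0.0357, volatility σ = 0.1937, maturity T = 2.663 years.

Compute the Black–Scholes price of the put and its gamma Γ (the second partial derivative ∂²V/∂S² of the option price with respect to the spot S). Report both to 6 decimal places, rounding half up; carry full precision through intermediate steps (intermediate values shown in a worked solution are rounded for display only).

price = 13.034257
Γ = 0.007681

σ√T = 0.1937·√2.663 = 0.316093
d₁ = (ln(S/K) + (r+σ²/2)T) / (σ√T) = (ln(151.07/153.42) + (0.0357+0.1937²/2)·2.663) / 0.316093 = (-0.015436 + 0.145027) / 0.316093 = 0.409976
d₂ = d₁ − σ√T = 0.409976 − 0.316093 = 0.093883
e^{−rT} = e^{−0.0357·2.663} = 0.909310
N(−d₁) = 0.340912,  N(−d₂) = 0.462601
Put price V = K·e^{−rT}·N(−d₂) − S·N(−d₁) = 64.535804 − 51.501547 = 13.034257
φ(d₁) = (1/√(2π))·e^{−d₁²/2} = 0.366785
Γ = φ(d₁) / (S·σ·√T) = 0.007681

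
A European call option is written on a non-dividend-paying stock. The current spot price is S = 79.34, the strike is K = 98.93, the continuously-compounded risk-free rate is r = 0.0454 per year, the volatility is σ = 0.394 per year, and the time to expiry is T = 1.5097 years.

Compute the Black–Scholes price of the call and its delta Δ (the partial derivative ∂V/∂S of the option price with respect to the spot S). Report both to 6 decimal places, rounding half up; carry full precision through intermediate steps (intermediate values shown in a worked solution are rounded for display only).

price = 10.689868
Δ = 0.471224

σ√T = 0.394·√1.5097 = 0.484107
d₁ = (ln(S/K) + (r+σ²/2)T) / (σ√T) = (ln(79.34/98.93) + (0.0454+0.394²/2)·1.5097) / 0.484107 = (-0.220670 + 0.185720) / 0.484107 = -0.072194
d₂ = d₁ − σ√T = -0.072194 − 0.484107 = -0.556302
e^{−rT} = e^{−0.0454·1.5097} = 0.933756
N(d₁) = 0.471224,  N(d₂) = 0.289002
Call price V = S·N(d₁) − K·e^{−rT}·N(d₂) = 37.386880 − 26.697012 = 10.689868
Δ = N(d₁) = 0.471224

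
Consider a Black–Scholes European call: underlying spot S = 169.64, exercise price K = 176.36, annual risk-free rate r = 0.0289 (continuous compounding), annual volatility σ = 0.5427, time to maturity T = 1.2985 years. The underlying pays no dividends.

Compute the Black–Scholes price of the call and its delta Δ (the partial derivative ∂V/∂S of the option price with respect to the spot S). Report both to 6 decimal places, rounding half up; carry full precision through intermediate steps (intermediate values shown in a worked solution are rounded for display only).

price = 41.109946
Δ = 0.620605

σ√T = 0.5427·√1.2985 = 0.618416
d₁ = (ln(S/K) + (r+σ²/2)T) / (σ√T) = (ln(169.64/176.36) + (0.0289+0.5427²/2)·1.2985) / 0.618416 = (-0.038849 + 0.228746) / 0.618416 = 0.307070
d₂ = d₁ − σ√T = 0.307070 − 0.618416 = -0.311346
e^{−rT} = e^{−0.0289·1.2985} = 0.963169
N(d₁) = 0.620605,  N(d₂) = 0.377769
Call price V = S·N(d₁) − K·e^{−rT}·N(d₂) = 105.279429 − 64.169483 = 41.109946
Δ = N(d₁) = 0.620605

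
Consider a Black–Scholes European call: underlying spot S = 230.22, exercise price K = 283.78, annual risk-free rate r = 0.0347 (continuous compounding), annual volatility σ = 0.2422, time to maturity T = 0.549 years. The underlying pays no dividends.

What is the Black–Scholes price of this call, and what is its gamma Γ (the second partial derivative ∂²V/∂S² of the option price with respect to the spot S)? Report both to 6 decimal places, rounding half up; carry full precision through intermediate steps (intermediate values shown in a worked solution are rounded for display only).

σ√T = 0.2422·√0.549 = 0.179457
d₁ = (ln(S/K) + (r+σ²/2)T) / (σ√T) = (ln(230.22/283.78) + (0.0347+0.2422²/2)·0.549) / 0.179457 = (-0.209164 + 0.035153) / 0.179457 = -0.969654
d₂ = d₁ − σ√T = -0.969654 − 0.179457 = -1.149111
e^{−rT} = e^{−0.0347·0.549} = 0.981130
N(d₁) = 0.166109,  N(d₂) = 0.125255
Call price V = S·N(d₁) − K·e^{−rT}·N(d₂) = 38.241710 − 34.874147 = 3.367563
φ(d₁) = (1/√(2π))·e^{−d₁²/2} = 0.249311
Γ = φ(d₁) / (S·σ·√T) = 0.006034

price = 3.367563
Γ = 0.006034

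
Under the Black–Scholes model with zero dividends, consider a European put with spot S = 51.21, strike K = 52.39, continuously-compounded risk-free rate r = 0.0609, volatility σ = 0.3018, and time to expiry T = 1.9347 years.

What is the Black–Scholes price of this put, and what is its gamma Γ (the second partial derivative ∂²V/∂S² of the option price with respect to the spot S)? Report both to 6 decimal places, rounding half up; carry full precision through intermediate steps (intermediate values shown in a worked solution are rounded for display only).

σ√T = 0.3018·√1.9347 = 0.419784
d₁ = (ln(S/K) + (r+σ²/2)T) / (σ√T) = (ln(51.21/52.39) + (0.0609+0.3018²/2)·1.9347) / 0.419784 = (-0.022781 + 0.205933) / 0.419784 = 0.436300
d₂ = d₁ − σ√T = 0.436300 − 0.419784 = 0.016516
e^{−rT} = e^{−0.0609·1.9347} = 0.888853
N(−d₁) = 0.331310,  N(−d₂) = 0.493412
Put price V = K·e^{−rT}·N(−d₂) − S·N(−d₁) = 22.976705 − 16.966368 = 6.010337
φ(d₁) = (1/√(2π))·e^{−d₁²/2} = 0.362722
Γ = φ(d₁) / (S·σ·√T) = 0.016873

price = 6.010337
Γ = 0.016873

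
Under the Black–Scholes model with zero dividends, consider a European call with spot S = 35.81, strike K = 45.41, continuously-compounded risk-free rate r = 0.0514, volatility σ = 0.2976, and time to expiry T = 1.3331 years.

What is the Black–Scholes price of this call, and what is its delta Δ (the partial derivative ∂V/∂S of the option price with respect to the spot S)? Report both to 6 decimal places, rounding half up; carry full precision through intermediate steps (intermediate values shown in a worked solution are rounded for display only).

price = 2.662462
Δ = 0.374489

σ√T = 0.2976·√1.3331 = 0.343609
d₁ = (ln(S/K) + (r+σ²/2)T) / (σ√T) = (ln(35.81/45.41) + (0.0514+0.2976²/2)·1.3331) / 0.343609 = (-0.237505 + 0.127555) / 0.343609 = -0.319987
d₂ = d₁ − σ√T = -0.319987 − 0.343609 = -0.663596
e^{−rT} = e^{−0.0514·1.3331} = 0.933774
N(d₁) = 0.374489,  N(d₂) = 0.253475
Call price V = S·N(d₁) − K·e^{−rT}·N(d₂) = 13.410456 − 10.747994 = 2.662462
Δ = N(d₁) = 0.374489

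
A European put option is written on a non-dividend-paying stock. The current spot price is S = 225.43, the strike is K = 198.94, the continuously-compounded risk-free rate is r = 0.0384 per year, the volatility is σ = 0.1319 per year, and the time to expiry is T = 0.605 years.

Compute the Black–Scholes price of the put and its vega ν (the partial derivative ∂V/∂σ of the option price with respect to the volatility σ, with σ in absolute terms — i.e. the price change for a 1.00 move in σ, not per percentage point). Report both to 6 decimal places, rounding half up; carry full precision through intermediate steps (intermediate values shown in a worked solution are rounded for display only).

σ√T = 0.1319·√0.605 = 0.102594
d₁ = (ln(S/K) + (r+σ²/2)T) / (σ√T) = (ln(225.43/198.94) + (0.0384+0.1319²/2)·0.605) / 0.102594 = (0.125006 + 0.028495) / 0.102594 = 1.496199
d₂ = d₁ − σ√T = 1.496199 − 0.102594 = 1.393605
e^{−rT} = e^{−0.0384·0.605} = 0.977036
N(−d₁) = 0.067301,  N(−d₂) = 0.081719
Put price V = K·e^{−rT}·N(−d₂) − S·N(−d₁) = 15.883751 − 15.171651 = 0.712101
φ(d₁) = (1/√(2π))·e^{−d₁²/2} = 0.130257
ν = S·φ(d₁)·√T = 22.839750

price = 0.712101
ν = 22.839750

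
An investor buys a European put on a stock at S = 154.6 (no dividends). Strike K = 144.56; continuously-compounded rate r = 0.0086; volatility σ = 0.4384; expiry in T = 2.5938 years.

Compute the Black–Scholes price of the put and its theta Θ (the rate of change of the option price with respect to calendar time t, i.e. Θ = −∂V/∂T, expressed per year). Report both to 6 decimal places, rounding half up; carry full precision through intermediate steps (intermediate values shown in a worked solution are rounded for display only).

price = 34.533165
Θ = -6.765280

σ√T = 0.4384·√2.5938 = 0.706055
d₁ = (ln(S/K) + (r+σ²/2)T) / (σ√T) = (ln(154.6/144.56) + (0.0086+0.4384²/2)·2.5938) / 0.706055 = (0.067146 + 0.271564) / 0.706055 = 0.479722
d₂ = d₁ − σ√T = 0.479722 − 0.706055 = -0.226333
e^{−rT} = e^{−0.0086·2.5938} = 0.977940
N(−d₁) = 0.315713,  N(−d₂) = 0.589529
Put price V = K·e^{−rT}·N(−d₂) − S·N(−d₁) = 83.342325 − 48.809161 = 34.533165
φ(d₁) = (1/√(2π))·e^{−d₁²/2} = 0.355580
Θ = −S·φ(d₁)·σ/(2√T) + r·K·e^{−rT}·N(−d₂) = −7.482024 + 0.716744 = -6.765280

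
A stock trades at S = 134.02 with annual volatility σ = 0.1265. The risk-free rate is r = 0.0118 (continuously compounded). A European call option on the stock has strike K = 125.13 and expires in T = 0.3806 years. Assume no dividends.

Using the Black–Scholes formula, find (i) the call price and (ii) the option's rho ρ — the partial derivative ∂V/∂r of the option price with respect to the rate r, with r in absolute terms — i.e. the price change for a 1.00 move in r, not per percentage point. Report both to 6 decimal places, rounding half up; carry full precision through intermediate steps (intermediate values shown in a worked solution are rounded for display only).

σ√T = 0.1265·√0.3806 = 0.078041
d₁ = (ln(S/K) + (r+σ²/2)T) / (σ√T) = (ln(134.02/125.13) + (0.0118+0.1265²/2)·0.3806) / 0.078041 = (0.068636 + 0.007536) / 0.078041 = 0.976048
d₂ = d₁ − σ√T = 0.976048 − 0.078041 = 0.898007
e^{−rT} = e^{−0.0118·0.3806} = 0.995519
N(d₁) = 0.835480,  N(d₂) = 0.815409
Call price V = S·N(d₁) − K·e^{−rT}·N(d₂) = 111.970995 − 101.574931 = 10.396064
ρ = K·T·e^{−rT}·N(d₂) = 38.659419

price = 10.396064
ρ = 38.659419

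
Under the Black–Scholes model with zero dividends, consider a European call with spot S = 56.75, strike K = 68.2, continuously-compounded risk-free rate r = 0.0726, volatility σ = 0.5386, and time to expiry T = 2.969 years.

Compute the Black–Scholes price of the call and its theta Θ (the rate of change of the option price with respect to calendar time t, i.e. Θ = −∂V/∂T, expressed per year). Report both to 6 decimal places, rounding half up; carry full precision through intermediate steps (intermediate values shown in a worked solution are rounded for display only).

price = 20.861674
Θ = -4.457121

σ√T = 0.5386·√2.969 = 0.928050
d₁ = (ln(S/K) + (r+σ²/2)T) / (σ√T) = (ln(56.75/68.2) + (0.0726+0.5386²/2)·2.969) / 0.928050 = (-0.183789 + 0.646188) / 0.928050 = 0.498248
d₂ = d₁ − σ√T = 0.498248 − 0.928050 = -0.429802
e^{−rT} = e^{−0.0726·2.969} = 0.806098
N(d₁) = 0.690845,  N(d₂) = 0.333670
Call price V = S·N(d₁) − K·e^{−rT}·N(d₂) = 39.205473 − 18.343799 = 20.861674
φ(d₁) = (1/√(2π))·e^{−d₁²/2} = 0.352373
Θ = −S·φ(d₁)·σ/(2√T) − r·K·e^{−rT}·N(d₂) = −3.125361 − 1.331760 = -4.457121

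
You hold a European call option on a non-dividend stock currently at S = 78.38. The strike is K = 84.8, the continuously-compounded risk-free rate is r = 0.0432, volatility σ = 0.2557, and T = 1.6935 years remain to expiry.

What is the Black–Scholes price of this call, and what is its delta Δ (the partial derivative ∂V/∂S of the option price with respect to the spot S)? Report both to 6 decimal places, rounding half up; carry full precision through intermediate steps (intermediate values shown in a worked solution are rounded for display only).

σ√T = 0.2557·√1.6935 = 0.332754
d₁ = (ln(S/K) + (r+σ²/2)T) / (σ√T) = (ln(78.38/84.8) + (0.0432+0.2557²/2)·1.6935) / 0.332754 = (-0.078727 + 0.128522) / 0.332754 = 0.149645
d₂ = d₁ − σ√T = 0.149645 − 0.332754 = -0.183109
e^{−rT} = e^{−0.0432·1.6935} = 0.929453
N(d₁) = 0.559478,  N(d₂) = 0.427356
Call price V = S·N(d₁) − K·e^{−rT}·N(d₂) = 43.851867 − 33.683202 = 10.168665
Δ = N(d₁) = 0.559478

price = 10.168665
Δ = 0.559478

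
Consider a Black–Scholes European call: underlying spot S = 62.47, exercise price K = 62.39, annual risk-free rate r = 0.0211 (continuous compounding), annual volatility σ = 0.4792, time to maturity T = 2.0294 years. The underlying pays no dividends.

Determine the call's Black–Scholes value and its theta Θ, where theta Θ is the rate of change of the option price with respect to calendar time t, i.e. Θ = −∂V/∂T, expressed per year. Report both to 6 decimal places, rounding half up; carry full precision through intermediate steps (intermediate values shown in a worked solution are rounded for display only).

σ√T = 0.4792·√2.0294 = 0.682654
d₁ = (ln(S/K) + (r+σ²/2)T) / (σ√T) = (ln(62.47/62.39) + (0.0211+0.4792²/2)·2.0294) / 0.682654 = (0.001281 + 0.275829) / 0.682654 = 0.405930
d₂ = d₁ − σ√T = 0.405930 − 0.682654 = -0.276724
e^{−rT} = e^{−0.0211·2.0294} = 0.958084
N(d₁) = 0.657603,  N(d₂) = 0.390996
Call price V = S·N(d₁) − K·e^{−rT}·N(d₂) = 41.080468 − 23.371730 = 17.708738
φ(d₁) = (1/√(2π))·e^{−d₁²/2} = 0.367391
Θ = −S·φ(d₁)·σ/(2√T) − r·K·e^{−rT}·N(d₂) = −3.860141 − 0.493144 = -4.353284

price = 17.708738
Θ = -4.353284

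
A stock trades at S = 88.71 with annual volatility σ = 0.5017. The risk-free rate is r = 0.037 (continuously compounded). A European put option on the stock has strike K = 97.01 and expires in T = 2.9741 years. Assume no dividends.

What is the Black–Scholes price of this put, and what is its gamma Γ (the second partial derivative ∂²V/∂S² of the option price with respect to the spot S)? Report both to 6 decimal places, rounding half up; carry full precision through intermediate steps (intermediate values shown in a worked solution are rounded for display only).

σ√T = 0.5017·√2.9741 = 0.865211
d₁ = (ln(S/K) + (r+σ²/2)T) / (σ√T) = (ln(88.71/97.01) + (0.037+0.5017²/2)·2.9741) / 0.865211 = (-0.089441 + 0.484336) / 0.865211 = 0.456415
d₂ = d₁ − σ√T = 0.456415 − 0.865211 = -0.408796
e^{−rT} = e^{−0.037·2.9741} = 0.895797
N(−d₁) = 0.324046,  N(−d₂) = 0.658655
Put price V = K·e^{−rT}·N(−d₂) − S·N(−d₁) = 57.237962 − 28.746106 = 28.491856
φ(d₁) = (1/√(2π))·e^{−d₁²/2} = 0.359480
Γ = φ(d₁) / (S·σ·√T) = 0.004684

price = 28.491856
Γ = 0.004684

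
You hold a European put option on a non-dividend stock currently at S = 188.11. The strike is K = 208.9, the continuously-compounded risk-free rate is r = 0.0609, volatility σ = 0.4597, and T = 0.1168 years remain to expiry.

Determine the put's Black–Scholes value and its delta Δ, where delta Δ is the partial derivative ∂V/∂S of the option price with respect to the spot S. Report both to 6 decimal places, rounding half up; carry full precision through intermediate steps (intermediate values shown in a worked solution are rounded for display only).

price = 24.350834
Δ = -0.706578

σ√T = 0.4597·√0.1168 = 0.157107
d₁ = (ln(S/K) + (r+σ²/2)T) / (σ√T) = (ln(188.11/208.9) + (0.0609+0.4597²/2)·0.1168) / 0.157107 = (-0.104829 + 0.019454) / 0.157107 = -0.543415
d₂ = d₁ − σ√T = -0.543415 − 0.157107 = -0.700522
e^{−rT} = e^{−0.0609·0.1168} = 0.992912
N(−d₁) = 0.706578,  N(−d₂) = 0.758199
Put price V = K·e^{−rT}·N(−d₂) − S·N(−d₁) = 157.265190 − 132.914356 = 24.350834
Δ = −N(−d₁) = -0.706578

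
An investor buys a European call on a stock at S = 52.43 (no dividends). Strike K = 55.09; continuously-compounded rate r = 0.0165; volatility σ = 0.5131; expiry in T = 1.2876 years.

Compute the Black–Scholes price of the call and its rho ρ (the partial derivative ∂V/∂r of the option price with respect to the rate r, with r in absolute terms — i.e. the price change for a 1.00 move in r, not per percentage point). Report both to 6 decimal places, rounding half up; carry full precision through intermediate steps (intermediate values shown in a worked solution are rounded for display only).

σ√T = 0.5131·√1.2876 = 0.582227
d₁ = (ln(S/K) + (r+σ²/2)T) / (σ√T) = (ln(52.43/55.09) + (0.0165+0.5131²/2)·1.2876) / 0.582227 = (-0.049489 + 0.190740) / 0.582227 = 0.242604
d₂ = d₁ − σ√T = 0.242604 − 0.582227 = -0.339624
e^{−rT} = e^{−0.0165·1.2876} = 0.978979
N(d₁) = 0.595844,  N(d₂) = 0.367070
Call price V = S·N(d₁) − K·e^{−rT}·N(d₂) = 31.240087 − 19.796795 = 11.443292
ρ = K·T·e^{−rT}·N(d₂) = 25.490353

price = 11.443292
ρ = 25.490353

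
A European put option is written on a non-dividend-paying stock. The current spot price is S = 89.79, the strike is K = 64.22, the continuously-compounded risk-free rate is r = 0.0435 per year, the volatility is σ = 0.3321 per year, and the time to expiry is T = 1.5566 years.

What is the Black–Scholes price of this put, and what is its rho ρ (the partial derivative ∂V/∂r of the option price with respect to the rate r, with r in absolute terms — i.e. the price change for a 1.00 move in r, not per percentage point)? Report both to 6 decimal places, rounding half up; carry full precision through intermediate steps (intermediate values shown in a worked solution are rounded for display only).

price = 2.634786
ρ = -20.747817

σ√T = 0.3321·√1.5566 = 0.414341
d₁ = (ln(S/K) + (r+σ²/2)T) / (σ√T) = (ln(89.79/64.22) + (0.0435+0.3321²/2)·1.5566) / 0.414341 = (0.335159 + 0.153551) / 0.414341 = 1.179489
d₂ = d₁ − σ√T = 1.179489 − 0.414341 = 0.765148
e^{−rT} = e^{−0.0435·1.5566} = 0.934529
N(−d₁) = 0.119102,  N(−d₂) = 0.222092
Put price V = K·e^{−rT}·N(−d₂) − S·N(−d₁) = 13.328933 − 10.694148 = 2.634786
ρ = −K·T·e^{−rT}·N(−d₂) = -20.747817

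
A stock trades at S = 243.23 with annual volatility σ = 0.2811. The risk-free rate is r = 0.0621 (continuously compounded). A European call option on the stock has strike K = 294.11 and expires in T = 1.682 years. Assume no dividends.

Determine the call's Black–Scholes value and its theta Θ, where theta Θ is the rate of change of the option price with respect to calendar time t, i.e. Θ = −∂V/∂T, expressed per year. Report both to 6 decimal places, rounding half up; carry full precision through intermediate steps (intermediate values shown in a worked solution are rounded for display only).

price = 26.889790
Θ = -16.069390

σ√T = 0.2811·√1.682 = 0.364564
d₁ = (ln(S/K) + (r+σ²/2)T) / (σ√T) = (ln(243.23/294.11) + (0.0621+0.2811²/2)·1.682) / 0.364564 = (-0.189946 + 0.170906) / 0.364564 = -0.052229
d₂ = d₁ − σ√T = -0.052229 − 0.364564 = -0.416793
e^{−rT} = e^{−0.0621·1.682} = 0.900818
N(d₁) = 0.479173,  N(d₂) = 0.338415
Call price V = S·N(d₁) − K·e^{−rT}·N(d₂) = 116.549314 − 89.659523 = 26.889790
φ(d₁) = (1/√(2π))·e^{−d₁²/2} = 0.398399
Θ = −S·φ(d₁)·σ/(2√T) − r·K·e^{−rT}·N(d₂) = −10.501533 − 5.567856 = -16.069390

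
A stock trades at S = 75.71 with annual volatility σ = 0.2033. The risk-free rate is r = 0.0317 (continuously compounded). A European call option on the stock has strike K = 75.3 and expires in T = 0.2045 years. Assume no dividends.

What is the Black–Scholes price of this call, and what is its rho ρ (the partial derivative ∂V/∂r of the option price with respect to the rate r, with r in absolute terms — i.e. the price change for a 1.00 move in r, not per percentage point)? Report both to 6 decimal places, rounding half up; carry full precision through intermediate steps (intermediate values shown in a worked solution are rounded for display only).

σ√T = 0.2033·√0.2045 = 0.091936
d₁ = (ln(S/K) + (r+σ²/2)T) / (σ√T) = (ln(75.71/75.3) + (0.0317+0.2033²/2)·0.2045) / 0.091936 = (0.005430 + 0.010709) / 0.091936 = 0.175545
d₂ = d₁ − σ√T = 0.175545 − 0.091936 = 0.083609
e^{−rT} = e^{−0.0317·0.2045} = 0.993538
N(d₁) = 0.569674,  N(d₂) = 0.533316
Call price V = S·N(d₁) − K·e^{−rT}·N(d₂) = 43.130042 − 39.899239 = 3.230803
ρ = K·T·e^{−rT}·N(d₂) = 8.159394

price = 3.230803
ρ = 8.159394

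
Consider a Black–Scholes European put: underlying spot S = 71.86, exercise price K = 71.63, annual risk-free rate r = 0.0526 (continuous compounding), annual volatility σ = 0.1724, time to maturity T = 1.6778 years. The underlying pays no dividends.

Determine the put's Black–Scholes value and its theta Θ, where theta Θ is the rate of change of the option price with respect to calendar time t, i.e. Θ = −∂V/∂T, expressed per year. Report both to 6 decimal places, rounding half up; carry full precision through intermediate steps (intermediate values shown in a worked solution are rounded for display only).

σ√T = 0.1724·√1.6778 = 0.223310
d₁ = (ln(S/K) + (r+σ²/2)T) / (σ√T) = (ln(71.86/71.63) + (0.0526+0.1724²/2)·1.6778) / 0.223310 = (0.003206 + 0.113186) / 0.223310 = 0.521212
d₂ = d₁ − σ√T = 0.521212 − 0.223310 = 0.297903
e^{−rT} = e^{−0.0526·1.6778} = 0.915530
N(−d₁) = 0.301109,  N(−d₂) = 0.382889
Put price V = K·e^{−rT}·N(−d₂) − S·N(−d₁) = 25.109617 − 21.637728 = 3.471889
φ(d₁) = (1/√(2π))·e^{−d₁²/2} = 0.348273
Θ = −S·φ(d₁)·σ/(2√T) + r·K·e^{−rT}·N(−d₂) = −1.665497 + 1.320766 = -0.344731

price = 3.471889
Θ = -0.344731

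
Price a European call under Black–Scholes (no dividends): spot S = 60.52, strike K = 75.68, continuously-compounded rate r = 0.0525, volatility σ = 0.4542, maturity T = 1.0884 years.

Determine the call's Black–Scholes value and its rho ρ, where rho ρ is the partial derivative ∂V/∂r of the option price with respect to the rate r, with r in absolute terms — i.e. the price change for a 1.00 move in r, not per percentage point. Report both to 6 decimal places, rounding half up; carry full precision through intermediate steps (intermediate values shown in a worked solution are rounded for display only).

price = 7.620377
ρ = 21.645493

σ√T = 0.4542·√1.0884 = 0.473851
d₁ = (ln(S/K) + (r+σ²/2)T) / (σ√T) = (ln(60.52/75.68) + (0.0525+0.4542²/2)·1.0884) / 0.473851 = (-0.223540 + 0.169408) / 0.473851 = -0.114238
d₂ = d₁ − σ√T = -0.114238 − 0.473851 = -0.588089
e^{−rT} = e^{−0.0525·1.0884} = 0.944461
N(d₁) = 0.454524,  N(d₂) = 0.278236
Call price V = S·N(d₁) − K·e^{−rT}·N(d₂) = 27.507821 − 19.887443 = 7.620377
ρ = K·T·e^{−rT}·N(d₂) = 21.645493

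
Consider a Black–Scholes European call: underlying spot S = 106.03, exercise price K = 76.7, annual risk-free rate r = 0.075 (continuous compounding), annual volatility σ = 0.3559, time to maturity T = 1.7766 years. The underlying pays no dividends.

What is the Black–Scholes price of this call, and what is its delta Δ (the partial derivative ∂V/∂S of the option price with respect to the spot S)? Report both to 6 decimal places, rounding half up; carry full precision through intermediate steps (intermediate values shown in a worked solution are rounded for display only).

σ√T = 0.3559·√1.7766 = 0.474376
d₁ = (ln(S/K) + (r+σ²/2)T) / (σ√T) = (ln(106.03/76.7) + (0.075+0.3559²/2)·1.7766) / 0.474376 = (0.323820 + 0.245761) / 0.474376 = 1.200696
d₂ = d₁ − σ√T = 1.200696 − 0.474376 = 0.726320
e^{−rT} = e^{−0.075·1.7766} = 0.875251
N(d₁) = 0.885066,  N(d₂) = 0.766179
Call price V = S·N(d₁) − K·e^{−rT}·N(d₂) = 93.843496 − 51.434902 = 42.408594
Δ = N(d₁) = 0.885066

price = 42.408594
Δ = 0.885066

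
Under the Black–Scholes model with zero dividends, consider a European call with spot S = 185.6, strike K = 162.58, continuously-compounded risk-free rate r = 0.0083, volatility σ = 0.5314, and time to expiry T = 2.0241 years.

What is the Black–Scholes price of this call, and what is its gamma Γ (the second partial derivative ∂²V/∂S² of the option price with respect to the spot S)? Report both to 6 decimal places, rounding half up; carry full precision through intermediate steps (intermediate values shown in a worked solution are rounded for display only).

price = 64.688320
Γ = 0.002409

σ√T = 0.5314·√2.0241 = 0.756027
d₁ = (ln(S/K) + (r+σ²/2)T) / (σ√T) = (ln(185.6/162.58) + (0.0083+0.5314²/2)·2.0241) / 0.756027 = (0.132424 + 0.302589) / 0.756027 = 0.575392
d₂ = d₁ − σ√T = 0.575392 − 0.756027 = -0.180635
e^{−rT} = e^{−0.0083·2.0241} = 0.983340
N(d₁) = 0.717487,  N(d₂) = 0.428327
Call price V = S·N(d₁) − K·e^{−rT}·N(d₂) = 133.165589 − 68.477269 = 64.688320
φ(d₁) = (1/√(2π))·e^{−d₁²/2} = 0.338079
Γ = φ(d₁) / (S·σ·√T) = 0.002409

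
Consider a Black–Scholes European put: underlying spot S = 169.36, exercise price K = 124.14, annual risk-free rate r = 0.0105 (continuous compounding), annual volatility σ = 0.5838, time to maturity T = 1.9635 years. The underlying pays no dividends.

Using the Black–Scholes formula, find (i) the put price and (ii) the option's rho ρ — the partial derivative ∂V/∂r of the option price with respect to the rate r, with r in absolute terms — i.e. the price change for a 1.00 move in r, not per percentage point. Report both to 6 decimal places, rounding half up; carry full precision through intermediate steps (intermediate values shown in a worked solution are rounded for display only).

σ√T = 0.5838·√1.9635 = 0.818049
d₁ = (ln(S/K) + (r+σ²/2)T) / (σ√T) = (ln(169.36/124.14) + (0.0105+0.5838²/2)·1.9635) / 0.818049 = (0.310617 + 0.355219) / 0.818049 = 0.813931
d₂ = d₁ − σ√T = 0.813931 − 0.818049 = -0.004118
e^{−rT} = e^{−0.0105·1.9635} = 0.979594
N(−d₁) = 0.207842,  N(−d₂) = 0.501643
Put price V = K·e^{−rT}·N(−d₂) − S·N(−d₁) = 61.003217 − 35.200158 = 25.803059
ρ = −K·T·e^{−rT}·N(−d₂) = -119.779817

price = 25.803059
ρ = -119.779817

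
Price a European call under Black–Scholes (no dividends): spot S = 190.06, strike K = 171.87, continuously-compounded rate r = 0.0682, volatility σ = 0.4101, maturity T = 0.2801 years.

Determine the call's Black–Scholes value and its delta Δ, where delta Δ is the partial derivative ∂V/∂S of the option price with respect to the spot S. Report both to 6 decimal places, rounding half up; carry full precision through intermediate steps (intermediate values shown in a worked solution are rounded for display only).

price = 28.505846
Δ = 0.745387

σ√T = 0.4101·√0.2801 = 0.217043
d₁ = (ln(S/K) + (r+σ²/2)T) / (σ√T) = (ln(190.06/171.87) + (0.0682+0.4101²/2)·0.2801) / 0.217043 = (0.100601 + 0.042657) / 0.217043 = 0.660044
d₂ = d₁ − σ√T = 0.660044 − 0.217043 = 0.443001
e^{−rT} = e^{−0.0682·0.2801} = 0.981078
N(d₁) = 0.745387,  N(d₂) = 0.671117
Call price V = S·N(d₁) − K·e^{−rT}·N(d₂) = 141.668302 − 113.162456 = 28.505846
Δ = N(d₁) = 0.745387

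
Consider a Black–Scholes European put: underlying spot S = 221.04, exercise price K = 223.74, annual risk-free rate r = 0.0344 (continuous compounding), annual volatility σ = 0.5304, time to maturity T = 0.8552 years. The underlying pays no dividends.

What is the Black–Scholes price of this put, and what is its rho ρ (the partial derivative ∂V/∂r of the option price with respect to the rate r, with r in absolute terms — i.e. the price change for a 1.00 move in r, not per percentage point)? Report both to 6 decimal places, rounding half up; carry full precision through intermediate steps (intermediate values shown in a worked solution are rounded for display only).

price = 40.589387
ρ = -108.351299

σ√T = 0.5304·√0.8552 = 0.490498
d₁ = (ln(S/K) + (r+σ²/2)T) / (σ√T) = (ln(221.04/223.74) + (0.0344+0.5304²/2)·0.8552) / 0.490498 = (-0.012141 + 0.149713) / 0.490498 = 0.280474
d₂ = d₁ − σ√T = 0.280474 − 0.490498 = -0.210024
e^{−rT} = e^{−0.0344·0.8552} = 0.971010
N(−d₁) = 0.389557,  N(−d₂) = 0.583175
Put price V = K·e^{−rT}·N(−d₂) − S·N(−d₁) = 126.697028 − 86.107642 = 40.589387
ρ = −K·T·e^{−rT}·N(−d₂) = -108.351299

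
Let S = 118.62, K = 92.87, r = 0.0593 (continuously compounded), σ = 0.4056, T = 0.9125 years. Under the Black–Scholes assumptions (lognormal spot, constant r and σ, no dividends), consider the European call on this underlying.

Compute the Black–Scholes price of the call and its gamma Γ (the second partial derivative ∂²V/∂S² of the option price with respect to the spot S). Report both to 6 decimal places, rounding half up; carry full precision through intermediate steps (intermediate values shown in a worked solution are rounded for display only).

σ√T = 0.4056·√0.9125 = 0.387449
d₁ = (ln(S/K) + (r+σ²/2)T) / (σ√T) = (ln(118.62/92.87) + (0.0593+0.4056²/2)·0.9125) / 0.387449 = (0.244724 + 0.129170) / 0.387449 = 0.965015
d₂ = d₁ − σ√T = 0.965015 − 0.387449 = 0.577566
e^{−rT} = e^{−0.0593·0.9125} = 0.947327
N(d₁) = 0.832731,  N(d₂) = 0.718222
Call price V = S·N(d₁) − K·e^{−rT}·N(d₂) = 98.778596 − 63.187858 = 35.590738
φ(d₁) = (1/√(2π))·e^{−d₁²/2} = 0.250433
Γ = φ(d₁) / (S·σ·√T) = 0.005449

price = 35.590738
Γ = 0.005449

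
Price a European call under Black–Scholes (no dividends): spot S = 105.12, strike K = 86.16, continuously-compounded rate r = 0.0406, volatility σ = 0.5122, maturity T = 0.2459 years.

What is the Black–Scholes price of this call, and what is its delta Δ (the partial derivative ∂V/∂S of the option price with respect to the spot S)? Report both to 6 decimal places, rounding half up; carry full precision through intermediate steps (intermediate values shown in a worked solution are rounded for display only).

σ√T = 0.5122·√0.2459 = 0.253991
d₁ = (ln(S/K) + (r+σ²/2)T) / (σ√T) = (ln(105.12/86.16) + (0.0406+0.5122²/2)·0.2459) / 0.253991 = (0.198897 + 0.042239) / 0.253991 = 0.949386
d₂ = d₁ − σ√T = 0.949386 − 0.253991 = 0.695395
e^{−rT} = e^{−0.0406·0.2459} = 0.990066
N(d₁) = 0.828788,  N(d₂) = 0.756596
Call price V = S·N(d₁) − K·e^{−rT}·N(d₂) = 87.122185 − 64.540747 = 22.581437
Δ = N(d₁) = 0.828788

price = 22.581437
Δ = 0.828788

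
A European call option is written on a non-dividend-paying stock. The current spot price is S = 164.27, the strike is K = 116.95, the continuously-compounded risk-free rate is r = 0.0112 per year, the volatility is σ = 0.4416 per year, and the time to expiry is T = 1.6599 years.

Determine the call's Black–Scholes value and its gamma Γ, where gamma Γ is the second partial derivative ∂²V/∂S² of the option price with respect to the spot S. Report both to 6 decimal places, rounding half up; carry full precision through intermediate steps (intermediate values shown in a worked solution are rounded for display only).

σ√T = 0.4416·√1.6599 = 0.568945
d₁ = (ln(S/K) + (r+σ²/2)T) / (σ√T) = (ln(164.27/116.95) + (0.0112+0.4416²/2)·1.6599) / 0.568945 = (0.339765 + 0.180440) / 0.568945 = 0.914333
d₂ = d₁ − σ√T = 0.914333 − 0.568945 = 0.345388
e^{−rT} = e^{−0.0112·1.6599} = 0.981581
N(d₁) = 0.819729,  N(d₂) = 0.635099
Call price V = S·N(d₁) − K·e^{−rT}·N(d₂) = 134.656887 − 72.906720 = 61.750167
φ(d₁) = (1/√(2π))·e^{−d₁²/2} = 0.262648
Γ = φ(d₁) / (S·σ·√T) = 0.002810

price = 61.750167
Γ = 0.002810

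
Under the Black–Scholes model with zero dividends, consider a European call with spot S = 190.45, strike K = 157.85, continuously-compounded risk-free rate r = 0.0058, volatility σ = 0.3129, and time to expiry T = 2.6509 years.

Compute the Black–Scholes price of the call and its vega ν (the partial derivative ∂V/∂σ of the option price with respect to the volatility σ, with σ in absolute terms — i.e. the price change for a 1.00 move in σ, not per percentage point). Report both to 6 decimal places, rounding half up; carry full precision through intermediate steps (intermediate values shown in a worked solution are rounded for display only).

price = 54.935442
ν = 99.924635

σ√T = 0.3129·√2.6509 = 0.509451
d₁ = (ln(S/K) + (r+σ²/2)T) / (σ√T) = (ln(190.45/157.85) + (0.0058+0.3129²/2)·2.6509) / 0.509451 = (0.187744 + 0.145145) / 0.509451 = 0.653429
d₂ = d₁ − σ√T = 0.653429 − 0.509451 = 0.143978
e^{−rT} = e^{−0.0058·2.6509} = 0.984742
N(d₁) = 0.743260,  N(d₂) = 0.557241
Call price V = S·N(d₁) − K·e^{−rT}·N(d₂) = 141.553871 − 86.618429 = 54.935442
φ(d₁) = (1/√(2π))·e^{−d₁²/2} = 0.322251
ν = S·φ(d₁)·√T = 99.924635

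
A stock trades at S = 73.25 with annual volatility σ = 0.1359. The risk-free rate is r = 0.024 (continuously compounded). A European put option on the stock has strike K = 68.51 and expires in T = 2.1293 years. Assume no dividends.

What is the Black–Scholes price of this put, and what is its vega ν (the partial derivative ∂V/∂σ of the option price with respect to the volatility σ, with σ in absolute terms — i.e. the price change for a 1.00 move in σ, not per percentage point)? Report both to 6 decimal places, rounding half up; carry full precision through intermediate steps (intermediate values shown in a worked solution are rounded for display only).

price = 2.322282
ν = 33.511209

σ√T = 0.1359·√2.1293 = 0.198307
d₁ = (ln(S/K) + (r+σ²/2)T) / (σ√T) = (ln(73.25/68.51) + (0.024+0.1359²/2)·2.1293) / 0.198307 = (0.066899 + 0.070766) / 0.198307 = 0.694199
d₂ = d₁ − σ√T = 0.694199 − 0.198307 = 0.495892
e^{−rT} = e^{−0.024·2.1293} = 0.950181
N(−d₁) = 0.243779,  N(−d₂) = 0.309985
Put price V = K·e^{−rT}·N(−d₂) − S·N(−d₁) = 20.179064 − 17.856782 = 2.322282
φ(d₁) = (1/√(2π))·e^{−d₁²/2} = 0.313519
ν = S·φ(d₁)·√T = 33.511209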